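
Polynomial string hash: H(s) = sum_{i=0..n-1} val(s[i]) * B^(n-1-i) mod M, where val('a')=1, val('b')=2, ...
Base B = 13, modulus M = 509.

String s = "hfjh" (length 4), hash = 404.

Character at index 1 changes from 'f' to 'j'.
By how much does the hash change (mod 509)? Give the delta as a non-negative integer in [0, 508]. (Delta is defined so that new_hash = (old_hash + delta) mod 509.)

Delta formula: (val(new) - val(old)) * B^(n-1-k) mod M
  val('j') - val('f') = 10 - 6 = 4
  B^(n-1-k) = 13^2 mod 509 = 169
  Delta = 4 * 169 mod 509 = 167

Answer: 167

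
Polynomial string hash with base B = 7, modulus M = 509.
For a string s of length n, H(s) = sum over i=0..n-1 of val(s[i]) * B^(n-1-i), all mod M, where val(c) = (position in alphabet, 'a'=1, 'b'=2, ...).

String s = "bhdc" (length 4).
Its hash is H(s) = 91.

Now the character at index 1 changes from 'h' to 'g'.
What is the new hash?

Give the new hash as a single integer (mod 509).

val('h') = 8, val('g') = 7
Position k = 1, exponent = n-1-k = 2
B^2 mod M = 7^2 mod 509 = 49
Delta = (7 - 8) * 49 mod 509 = 460
New hash = (91 + 460) mod 509 = 42

Answer: 42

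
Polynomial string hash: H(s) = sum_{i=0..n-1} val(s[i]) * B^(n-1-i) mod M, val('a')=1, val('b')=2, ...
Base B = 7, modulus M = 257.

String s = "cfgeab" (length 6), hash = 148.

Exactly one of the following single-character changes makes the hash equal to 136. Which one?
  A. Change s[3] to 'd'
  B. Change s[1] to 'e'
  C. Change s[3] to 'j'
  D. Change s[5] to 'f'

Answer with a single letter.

Option A: s[3]='e'->'d', delta=(4-5)*7^2 mod 257 = 208, hash=148+208 mod 257 = 99
Option B: s[1]='f'->'e', delta=(5-6)*7^4 mod 257 = 169, hash=148+169 mod 257 = 60
Option C: s[3]='e'->'j', delta=(10-5)*7^2 mod 257 = 245, hash=148+245 mod 257 = 136 <-- target
Option D: s[5]='b'->'f', delta=(6-2)*7^0 mod 257 = 4, hash=148+4 mod 257 = 152

Answer: C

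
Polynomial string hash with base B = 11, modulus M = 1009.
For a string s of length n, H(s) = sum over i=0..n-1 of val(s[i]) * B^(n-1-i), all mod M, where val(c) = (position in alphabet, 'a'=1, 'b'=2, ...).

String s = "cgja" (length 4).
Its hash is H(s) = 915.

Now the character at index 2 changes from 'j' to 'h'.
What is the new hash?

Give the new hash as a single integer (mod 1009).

val('j') = 10, val('h') = 8
Position k = 2, exponent = n-1-k = 1
B^1 mod M = 11^1 mod 1009 = 11
Delta = (8 - 10) * 11 mod 1009 = 987
New hash = (915 + 987) mod 1009 = 893

Answer: 893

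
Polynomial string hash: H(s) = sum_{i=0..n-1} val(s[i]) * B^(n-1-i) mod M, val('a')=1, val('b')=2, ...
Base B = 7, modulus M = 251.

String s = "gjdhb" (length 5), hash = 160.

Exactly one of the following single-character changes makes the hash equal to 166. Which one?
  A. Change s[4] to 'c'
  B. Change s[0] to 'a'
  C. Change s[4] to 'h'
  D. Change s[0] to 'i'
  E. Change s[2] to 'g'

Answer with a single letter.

Answer: C

Derivation:
Option A: s[4]='b'->'c', delta=(3-2)*7^0 mod 251 = 1, hash=160+1 mod 251 = 161
Option B: s[0]='g'->'a', delta=(1-7)*7^4 mod 251 = 152, hash=160+152 mod 251 = 61
Option C: s[4]='b'->'h', delta=(8-2)*7^0 mod 251 = 6, hash=160+6 mod 251 = 166 <-- target
Option D: s[0]='g'->'i', delta=(9-7)*7^4 mod 251 = 33, hash=160+33 mod 251 = 193
Option E: s[2]='d'->'g', delta=(7-4)*7^2 mod 251 = 147, hash=160+147 mod 251 = 56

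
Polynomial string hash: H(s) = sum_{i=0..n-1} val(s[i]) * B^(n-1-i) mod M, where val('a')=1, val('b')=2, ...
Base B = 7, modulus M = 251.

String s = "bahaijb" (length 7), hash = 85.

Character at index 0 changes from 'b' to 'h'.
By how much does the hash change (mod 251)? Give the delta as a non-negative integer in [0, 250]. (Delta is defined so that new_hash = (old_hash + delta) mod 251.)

Answer: 82

Derivation:
Delta formula: (val(new) - val(old)) * B^(n-1-k) mod M
  val('h') - val('b') = 8 - 2 = 6
  B^(n-1-k) = 7^6 mod 251 = 181
  Delta = 6 * 181 mod 251 = 82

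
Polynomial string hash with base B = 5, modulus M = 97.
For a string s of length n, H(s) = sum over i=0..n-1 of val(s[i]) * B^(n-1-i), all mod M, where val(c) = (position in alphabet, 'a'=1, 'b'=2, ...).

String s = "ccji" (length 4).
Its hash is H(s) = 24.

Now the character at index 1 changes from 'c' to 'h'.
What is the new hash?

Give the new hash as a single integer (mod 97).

val('c') = 3, val('h') = 8
Position k = 1, exponent = n-1-k = 2
B^2 mod M = 5^2 mod 97 = 25
Delta = (8 - 3) * 25 mod 97 = 28
New hash = (24 + 28) mod 97 = 52

Answer: 52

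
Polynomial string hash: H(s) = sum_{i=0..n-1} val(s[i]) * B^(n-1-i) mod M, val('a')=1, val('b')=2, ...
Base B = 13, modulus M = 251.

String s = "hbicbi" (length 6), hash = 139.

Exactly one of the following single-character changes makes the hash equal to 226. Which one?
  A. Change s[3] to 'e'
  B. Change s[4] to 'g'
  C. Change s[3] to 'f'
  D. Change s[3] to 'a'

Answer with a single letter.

Option A: s[3]='c'->'e', delta=(5-3)*13^2 mod 251 = 87, hash=139+87 mod 251 = 226 <-- target
Option B: s[4]='b'->'g', delta=(7-2)*13^1 mod 251 = 65, hash=139+65 mod 251 = 204
Option C: s[3]='c'->'f', delta=(6-3)*13^2 mod 251 = 5, hash=139+5 mod 251 = 144
Option D: s[3]='c'->'a', delta=(1-3)*13^2 mod 251 = 164, hash=139+164 mod 251 = 52

Answer: A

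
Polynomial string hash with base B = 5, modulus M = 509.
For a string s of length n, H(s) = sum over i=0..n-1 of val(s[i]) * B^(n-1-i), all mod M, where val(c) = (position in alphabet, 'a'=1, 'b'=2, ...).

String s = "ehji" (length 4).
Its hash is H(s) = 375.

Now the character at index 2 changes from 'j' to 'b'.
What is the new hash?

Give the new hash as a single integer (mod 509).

val('j') = 10, val('b') = 2
Position k = 2, exponent = n-1-k = 1
B^1 mod M = 5^1 mod 509 = 5
Delta = (2 - 10) * 5 mod 509 = 469
New hash = (375 + 469) mod 509 = 335

Answer: 335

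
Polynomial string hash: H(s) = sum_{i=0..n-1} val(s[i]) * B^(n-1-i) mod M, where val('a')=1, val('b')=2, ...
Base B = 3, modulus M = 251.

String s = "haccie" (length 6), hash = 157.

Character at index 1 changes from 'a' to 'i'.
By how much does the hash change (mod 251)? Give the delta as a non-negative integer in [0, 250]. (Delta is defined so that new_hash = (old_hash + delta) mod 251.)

Delta formula: (val(new) - val(old)) * B^(n-1-k) mod M
  val('i') - val('a') = 9 - 1 = 8
  B^(n-1-k) = 3^4 mod 251 = 81
  Delta = 8 * 81 mod 251 = 146

Answer: 146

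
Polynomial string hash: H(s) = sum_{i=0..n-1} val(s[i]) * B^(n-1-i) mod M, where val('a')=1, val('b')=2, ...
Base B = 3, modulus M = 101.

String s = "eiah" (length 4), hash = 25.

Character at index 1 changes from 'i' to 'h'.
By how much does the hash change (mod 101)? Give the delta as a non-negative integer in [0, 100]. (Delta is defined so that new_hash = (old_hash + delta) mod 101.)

Answer: 92

Derivation:
Delta formula: (val(new) - val(old)) * B^(n-1-k) mod M
  val('h') - val('i') = 8 - 9 = -1
  B^(n-1-k) = 3^2 mod 101 = 9
  Delta = -1 * 9 mod 101 = 92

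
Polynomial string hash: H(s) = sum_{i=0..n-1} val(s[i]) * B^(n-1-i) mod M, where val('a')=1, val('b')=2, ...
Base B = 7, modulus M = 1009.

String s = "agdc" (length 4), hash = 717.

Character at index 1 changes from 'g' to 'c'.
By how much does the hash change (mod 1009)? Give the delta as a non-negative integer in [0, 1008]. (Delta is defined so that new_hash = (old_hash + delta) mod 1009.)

Answer: 813

Derivation:
Delta formula: (val(new) - val(old)) * B^(n-1-k) mod M
  val('c') - val('g') = 3 - 7 = -4
  B^(n-1-k) = 7^2 mod 1009 = 49
  Delta = -4 * 49 mod 1009 = 813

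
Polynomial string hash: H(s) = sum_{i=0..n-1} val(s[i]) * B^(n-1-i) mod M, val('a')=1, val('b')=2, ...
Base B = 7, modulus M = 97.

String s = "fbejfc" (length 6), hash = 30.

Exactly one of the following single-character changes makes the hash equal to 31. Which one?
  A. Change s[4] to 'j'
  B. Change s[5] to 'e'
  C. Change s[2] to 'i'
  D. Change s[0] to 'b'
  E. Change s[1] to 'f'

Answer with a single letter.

Option A: s[4]='f'->'j', delta=(10-6)*7^1 mod 97 = 28, hash=30+28 mod 97 = 58
Option B: s[5]='c'->'e', delta=(5-3)*7^0 mod 97 = 2, hash=30+2 mod 97 = 32
Option C: s[2]='e'->'i', delta=(9-5)*7^3 mod 97 = 14, hash=30+14 mod 97 = 44
Option D: s[0]='f'->'b', delta=(2-6)*7^5 mod 97 = 90, hash=30+90 mod 97 = 23
Option E: s[1]='b'->'f', delta=(6-2)*7^4 mod 97 = 1, hash=30+1 mod 97 = 31 <-- target

Answer: E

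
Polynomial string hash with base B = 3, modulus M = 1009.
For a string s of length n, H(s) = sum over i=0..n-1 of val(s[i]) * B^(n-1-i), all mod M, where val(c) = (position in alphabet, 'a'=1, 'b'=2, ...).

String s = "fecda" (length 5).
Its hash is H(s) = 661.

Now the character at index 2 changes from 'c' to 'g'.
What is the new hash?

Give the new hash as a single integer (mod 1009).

val('c') = 3, val('g') = 7
Position k = 2, exponent = n-1-k = 2
B^2 mod M = 3^2 mod 1009 = 9
Delta = (7 - 3) * 9 mod 1009 = 36
New hash = (661 + 36) mod 1009 = 697

Answer: 697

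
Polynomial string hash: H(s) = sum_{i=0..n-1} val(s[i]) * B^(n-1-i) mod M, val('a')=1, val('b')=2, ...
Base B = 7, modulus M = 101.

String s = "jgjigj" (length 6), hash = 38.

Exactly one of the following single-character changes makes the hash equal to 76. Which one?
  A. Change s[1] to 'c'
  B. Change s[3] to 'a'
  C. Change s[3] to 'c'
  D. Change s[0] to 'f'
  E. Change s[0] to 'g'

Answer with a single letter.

Answer: D

Derivation:
Option A: s[1]='g'->'c', delta=(3-7)*7^4 mod 101 = 92, hash=38+92 mod 101 = 29
Option B: s[3]='i'->'a', delta=(1-9)*7^2 mod 101 = 12, hash=38+12 mod 101 = 50
Option C: s[3]='i'->'c', delta=(3-9)*7^2 mod 101 = 9, hash=38+9 mod 101 = 47
Option D: s[0]='j'->'f', delta=(6-10)*7^5 mod 101 = 38, hash=38+38 mod 101 = 76 <-- target
Option E: s[0]='j'->'g', delta=(7-10)*7^5 mod 101 = 79, hash=38+79 mod 101 = 16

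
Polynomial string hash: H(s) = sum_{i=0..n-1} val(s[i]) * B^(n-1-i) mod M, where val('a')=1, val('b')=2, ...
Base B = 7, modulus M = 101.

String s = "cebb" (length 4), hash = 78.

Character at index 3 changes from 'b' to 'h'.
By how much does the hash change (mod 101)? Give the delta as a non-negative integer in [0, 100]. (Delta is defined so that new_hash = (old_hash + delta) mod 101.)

Answer: 6

Derivation:
Delta formula: (val(new) - val(old)) * B^(n-1-k) mod M
  val('h') - val('b') = 8 - 2 = 6
  B^(n-1-k) = 7^0 mod 101 = 1
  Delta = 6 * 1 mod 101 = 6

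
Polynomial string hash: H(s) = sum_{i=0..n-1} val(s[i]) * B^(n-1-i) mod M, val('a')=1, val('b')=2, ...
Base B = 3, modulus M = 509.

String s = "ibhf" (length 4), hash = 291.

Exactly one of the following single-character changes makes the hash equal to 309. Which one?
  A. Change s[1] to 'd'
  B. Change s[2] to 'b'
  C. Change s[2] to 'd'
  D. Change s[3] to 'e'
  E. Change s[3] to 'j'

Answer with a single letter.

Answer: A

Derivation:
Option A: s[1]='b'->'d', delta=(4-2)*3^2 mod 509 = 18, hash=291+18 mod 509 = 309 <-- target
Option B: s[2]='h'->'b', delta=(2-8)*3^1 mod 509 = 491, hash=291+491 mod 509 = 273
Option C: s[2]='h'->'d', delta=(4-8)*3^1 mod 509 = 497, hash=291+497 mod 509 = 279
Option D: s[3]='f'->'e', delta=(5-6)*3^0 mod 509 = 508, hash=291+508 mod 509 = 290
Option E: s[3]='f'->'j', delta=(10-6)*3^0 mod 509 = 4, hash=291+4 mod 509 = 295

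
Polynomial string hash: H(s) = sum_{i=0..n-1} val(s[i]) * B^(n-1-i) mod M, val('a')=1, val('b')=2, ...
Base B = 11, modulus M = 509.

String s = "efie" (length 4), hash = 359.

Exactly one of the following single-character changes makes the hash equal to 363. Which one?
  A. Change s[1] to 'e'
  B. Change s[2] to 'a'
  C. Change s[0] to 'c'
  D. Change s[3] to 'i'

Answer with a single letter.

Answer: D

Derivation:
Option A: s[1]='f'->'e', delta=(5-6)*11^2 mod 509 = 388, hash=359+388 mod 509 = 238
Option B: s[2]='i'->'a', delta=(1-9)*11^1 mod 509 = 421, hash=359+421 mod 509 = 271
Option C: s[0]='e'->'c', delta=(3-5)*11^3 mod 509 = 392, hash=359+392 mod 509 = 242
Option D: s[3]='e'->'i', delta=(9-5)*11^0 mod 509 = 4, hash=359+4 mod 509 = 363 <-- target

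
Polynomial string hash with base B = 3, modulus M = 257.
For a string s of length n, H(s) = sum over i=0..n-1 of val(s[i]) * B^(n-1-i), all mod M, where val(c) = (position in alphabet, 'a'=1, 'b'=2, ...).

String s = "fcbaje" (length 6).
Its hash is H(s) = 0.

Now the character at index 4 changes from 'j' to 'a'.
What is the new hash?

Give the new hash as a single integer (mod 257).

Answer: 230

Derivation:
val('j') = 10, val('a') = 1
Position k = 4, exponent = n-1-k = 1
B^1 mod M = 3^1 mod 257 = 3
Delta = (1 - 10) * 3 mod 257 = 230
New hash = (0 + 230) mod 257 = 230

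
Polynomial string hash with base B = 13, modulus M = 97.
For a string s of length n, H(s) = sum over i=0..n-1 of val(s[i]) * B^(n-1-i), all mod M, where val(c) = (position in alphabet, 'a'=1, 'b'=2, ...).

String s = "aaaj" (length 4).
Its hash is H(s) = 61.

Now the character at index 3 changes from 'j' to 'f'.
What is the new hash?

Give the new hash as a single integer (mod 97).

val('j') = 10, val('f') = 6
Position k = 3, exponent = n-1-k = 0
B^0 mod M = 13^0 mod 97 = 1
Delta = (6 - 10) * 1 mod 97 = 93
New hash = (61 + 93) mod 97 = 57

Answer: 57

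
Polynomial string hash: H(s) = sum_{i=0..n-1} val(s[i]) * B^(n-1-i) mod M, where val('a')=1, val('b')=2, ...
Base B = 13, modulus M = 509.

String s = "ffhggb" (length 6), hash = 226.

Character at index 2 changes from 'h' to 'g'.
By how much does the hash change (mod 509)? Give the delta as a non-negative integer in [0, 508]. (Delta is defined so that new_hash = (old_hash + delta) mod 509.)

Delta formula: (val(new) - val(old)) * B^(n-1-k) mod M
  val('g') - val('h') = 7 - 8 = -1
  B^(n-1-k) = 13^3 mod 509 = 161
  Delta = -1 * 161 mod 509 = 348

Answer: 348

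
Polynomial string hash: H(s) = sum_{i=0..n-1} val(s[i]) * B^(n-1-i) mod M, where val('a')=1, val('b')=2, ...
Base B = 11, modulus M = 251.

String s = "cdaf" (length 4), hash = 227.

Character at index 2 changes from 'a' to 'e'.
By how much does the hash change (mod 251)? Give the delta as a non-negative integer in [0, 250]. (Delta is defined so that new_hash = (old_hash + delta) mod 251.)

Delta formula: (val(new) - val(old)) * B^(n-1-k) mod M
  val('e') - val('a') = 5 - 1 = 4
  B^(n-1-k) = 11^1 mod 251 = 11
  Delta = 4 * 11 mod 251 = 44

Answer: 44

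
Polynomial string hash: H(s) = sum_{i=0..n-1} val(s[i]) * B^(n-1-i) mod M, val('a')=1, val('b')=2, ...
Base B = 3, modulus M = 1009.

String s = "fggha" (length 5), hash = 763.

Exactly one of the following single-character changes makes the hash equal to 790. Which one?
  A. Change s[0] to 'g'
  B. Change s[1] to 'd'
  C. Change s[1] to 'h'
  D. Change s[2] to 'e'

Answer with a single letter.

Answer: C

Derivation:
Option A: s[0]='f'->'g', delta=(7-6)*3^4 mod 1009 = 81, hash=763+81 mod 1009 = 844
Option B: s[1]='g'->'d', delta=(4-7)*3^3 mod 1009 = 928, hash=763+928 mod 1009 = 682
Option C: s[1]='g'->'h', delta=(8-7)*3^3 mod 1009 = 27, hash=763+27 mod 1009 = 790 <-- target
Option D: s[2]='g'->'e', delta=(5-7)*3^2 mod 1009 = 991, hash=763+991 mod 1009 = 745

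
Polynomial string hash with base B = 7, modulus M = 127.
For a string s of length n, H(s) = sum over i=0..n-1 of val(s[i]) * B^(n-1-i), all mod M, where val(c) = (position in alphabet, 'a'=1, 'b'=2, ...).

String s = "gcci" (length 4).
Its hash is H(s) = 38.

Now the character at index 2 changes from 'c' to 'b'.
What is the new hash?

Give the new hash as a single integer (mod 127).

val('c') = 3, val('b') = 2
Position k = 2, exponent = n-1-k = 1
B^1 mod M = 7^1 mod 127 = 7
Delta = (2 - 3) * 7 mod 127 = 120
New hash = (38 + 120) mod 127 = 31

Answer: 31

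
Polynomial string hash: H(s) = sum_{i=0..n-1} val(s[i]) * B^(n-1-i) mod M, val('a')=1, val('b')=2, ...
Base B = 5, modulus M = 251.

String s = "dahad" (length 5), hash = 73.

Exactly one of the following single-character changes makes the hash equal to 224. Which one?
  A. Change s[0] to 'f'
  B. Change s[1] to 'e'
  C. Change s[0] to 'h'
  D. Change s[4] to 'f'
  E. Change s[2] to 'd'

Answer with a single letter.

Option A: s[0]='d'->'f', delta=(6-4)*5^4 mod 251 = 246, hash=73+246 mod 251 = 68
Option B: s[1]='a'->'e', delta=(5-1)*5^3 mod 251 = 249, hash=73+249 mod 251 = 71
Option C: s[0]='d'->'h', delta=(8-4)*5^4 mod 251 = 241, hash=73+241 mod 251 = 63
Option D: s[4]='d'->'f', delta=(6-4)*5^0 mod 251 = 2, hash=73+2 mod 251 = 75
Option E: s[2]='h'->'d', delta=(4-8)*5^2 mod 251 = 151, hash=73+151 mod 251 = 224 <-- target

Answer: E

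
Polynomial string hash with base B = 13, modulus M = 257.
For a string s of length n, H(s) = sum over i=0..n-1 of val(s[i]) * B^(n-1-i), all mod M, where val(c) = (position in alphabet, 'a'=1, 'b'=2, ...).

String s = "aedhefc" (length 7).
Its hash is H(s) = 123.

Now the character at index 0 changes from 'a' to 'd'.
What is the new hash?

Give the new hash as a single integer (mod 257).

Answer: 142

Derivation:
val('a') = 1, val('d') = 4
Position k = 0, exponent = n-1-k = 6
B^6 mod M = 13^6 mod 257 = 92
Delta = (4 - 1) * 92 mod 257 = 19
New hash = (123 + 19) mod 257 = 142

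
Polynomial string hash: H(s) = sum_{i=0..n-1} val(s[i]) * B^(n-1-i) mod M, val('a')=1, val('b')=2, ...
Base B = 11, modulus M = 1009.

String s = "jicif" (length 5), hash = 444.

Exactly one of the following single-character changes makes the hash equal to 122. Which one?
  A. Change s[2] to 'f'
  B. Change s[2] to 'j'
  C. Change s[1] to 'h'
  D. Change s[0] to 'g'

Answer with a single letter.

Answer: C

Derivation:
Option A: s[2]='c'->'f', delta=(6-3)*11^2 mod 1009 = 363, hash=444+363 mod 1009 = 807
Option B: s[2]='c'->'j', delta=(10-3)*11^2 mod 1009 = 847, hash=444+847 mod 1009 = 282
Option C: s[1]='i'->'h', delta=(8-9)*11^3 mod 1009 = 687, hash=444+687 mod 1009 = 122 <-- target
Option D: s[0]='j'->'g', delta=(7-10)*11^4 mod 1009 = 473, hash=444+473 mod 1009 = 917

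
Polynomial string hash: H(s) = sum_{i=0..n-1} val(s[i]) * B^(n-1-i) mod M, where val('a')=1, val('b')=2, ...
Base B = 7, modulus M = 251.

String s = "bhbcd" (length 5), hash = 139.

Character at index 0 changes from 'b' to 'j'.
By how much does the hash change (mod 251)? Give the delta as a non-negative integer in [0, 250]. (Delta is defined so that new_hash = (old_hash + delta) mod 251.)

Answer: 132

Derivation:
Delta formula: (val(new) - val(old)) * B^(n-1-k) mod M
  val('j') - val('b') = 10 - 2 = 8
  B^(n-1-k) = 7^4 mod 251 = 142
  Delta = 8 * 142 mod 251 = 132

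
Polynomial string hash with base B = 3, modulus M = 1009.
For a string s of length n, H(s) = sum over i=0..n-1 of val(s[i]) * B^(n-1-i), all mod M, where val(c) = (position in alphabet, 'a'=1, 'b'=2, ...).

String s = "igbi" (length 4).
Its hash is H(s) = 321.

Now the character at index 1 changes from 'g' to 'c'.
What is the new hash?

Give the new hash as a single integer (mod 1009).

Answer: 285

Derivation:
val('g') = 7, val('c') = 3
Position k = 1, exponent = n-1-k = 2
B^2 mod M = 3^2 mod 1009 = 9
Delta = (3 - 7) * 9 mod 1009 = 973
New hash = (321 + 973) mod 1009 = 285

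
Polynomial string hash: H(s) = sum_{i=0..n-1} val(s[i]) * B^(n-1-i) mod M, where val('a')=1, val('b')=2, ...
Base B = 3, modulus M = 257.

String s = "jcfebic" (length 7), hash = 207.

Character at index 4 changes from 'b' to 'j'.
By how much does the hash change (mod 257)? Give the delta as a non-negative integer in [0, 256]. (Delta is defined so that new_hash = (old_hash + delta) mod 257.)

Delta formula: (val(new) - val(old)) * B^(n-1-k) mod M
  val('j') - val('b') = 10 - 2 = 8
  B^(n-1-k) = 3^2 mod 257 = 9
  Delta = 8 * 9 mod 257 = 72

Answer: 72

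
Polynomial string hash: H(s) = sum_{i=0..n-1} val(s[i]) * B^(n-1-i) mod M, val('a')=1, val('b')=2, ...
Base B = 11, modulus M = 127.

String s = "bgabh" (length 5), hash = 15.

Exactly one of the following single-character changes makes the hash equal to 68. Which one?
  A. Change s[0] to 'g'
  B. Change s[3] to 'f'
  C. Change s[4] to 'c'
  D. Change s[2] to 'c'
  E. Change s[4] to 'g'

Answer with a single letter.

Answer: A

Derivation:
Option A: s[0]='b'->'g', delta=(7-2)*11^4 mod 127 = 53, hash=15+53 mod 127 = 68 <-- target
Option B: s[3]='b'->'f', delta=(6-2)*11^1 mod 127 = 44, hash=15+44 mod 127 = 59
Option C: s[4]='h'->'c', delta=(3-8)*11^0 mod 127 = 122, hash=15+122 mod 127 = 10
Option D: s[2]='a'->'c', delta=(3-1)*11^2 mod 127 = 115, hash=15+115 mod 127 = 3
Option E: s[4]='h'->'g', delta=(7-8)*11^0 mod 127 = 126, hash=15+126 mod 127 = 14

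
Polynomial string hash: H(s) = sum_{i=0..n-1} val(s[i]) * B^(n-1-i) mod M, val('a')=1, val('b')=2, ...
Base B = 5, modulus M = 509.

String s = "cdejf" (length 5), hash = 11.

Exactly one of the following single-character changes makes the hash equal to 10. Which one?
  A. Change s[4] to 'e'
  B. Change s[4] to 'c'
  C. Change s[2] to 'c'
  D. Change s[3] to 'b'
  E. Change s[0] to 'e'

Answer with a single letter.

Option A: s[4]='f'->'e', delta=(5-6)*5^0 mod 509 = 508, hash=11+508 mod 509 = 10 <-- target
Option B: s[4]='f'->'c', delta=(3-6)*5^0 mod 509 = 506, hash=11+506 mod 509 = 8
Option C: s[2]='e'->'c', delta=(3-5)*5^2 mod 509 = 459, hash=11+459 mod 509 = 470
Option D: s[3]='j'->'b', delta=(2-10)*5^1 mod 509 = 469, hash=11+469 mod 509 = 480
Option E: s[0]='c'->'e', delta=(5-3)*5^4 mod 509 = 232, hash=11+232 mod 509 = 243

Answer: A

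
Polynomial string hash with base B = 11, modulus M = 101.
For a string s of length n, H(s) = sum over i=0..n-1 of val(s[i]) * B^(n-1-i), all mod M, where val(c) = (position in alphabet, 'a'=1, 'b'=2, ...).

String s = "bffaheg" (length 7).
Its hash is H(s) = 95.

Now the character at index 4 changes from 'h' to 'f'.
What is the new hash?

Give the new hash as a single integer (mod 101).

val('h') = 8, val('f') = 6
Position k = 4, exponent = n-1-k = 2
B^2 mod M = 11^2 mod 101 = 20
Delta = (6 - 8) * 20 mod 101 = 61
New hash = (95 + 61) mod 101 = 55

Answer: 55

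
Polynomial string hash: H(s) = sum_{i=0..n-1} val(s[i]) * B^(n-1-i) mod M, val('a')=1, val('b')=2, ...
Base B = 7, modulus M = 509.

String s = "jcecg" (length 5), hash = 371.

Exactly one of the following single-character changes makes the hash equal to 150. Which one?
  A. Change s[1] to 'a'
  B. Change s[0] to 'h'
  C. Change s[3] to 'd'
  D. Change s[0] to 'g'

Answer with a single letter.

Answer: B

Derivation:
Option A: s[1]='c'->'a', delta=(1-3)*7^3 mod 509 = 332, hash=371+332 mod 509 = 194
Option B: s[0]='j'->'h', delta=(8-10)*7^4 mod 509 = 288, hash=371+288 mod 509 = 150 <-- target
Option C: s[3]='c'->'d', delta=(4-3)*7^1 mod 509 = 7, hash=371+7 mod 509 = 378
Option D: s[0]='j'->'g', delta=(7-10)*7^4 mod 509 = 432, hash=371+432 mod 509 = 294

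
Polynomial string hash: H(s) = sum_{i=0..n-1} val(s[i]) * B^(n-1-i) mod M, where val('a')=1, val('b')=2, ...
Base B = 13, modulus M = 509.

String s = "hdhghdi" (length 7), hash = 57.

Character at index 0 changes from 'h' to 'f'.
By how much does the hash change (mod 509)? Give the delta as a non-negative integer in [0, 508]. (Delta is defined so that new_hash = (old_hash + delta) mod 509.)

Answer: 76

Derivation:
Delta formula: (val(new) - val(old)) * B^(n-1-k) mod M
  val('f') - val('h') = 6 - 8 = -2
  B^(n-1-k) = 13^6 mod 509 = 471
  Delta = -2 * 471 mod 509 = 76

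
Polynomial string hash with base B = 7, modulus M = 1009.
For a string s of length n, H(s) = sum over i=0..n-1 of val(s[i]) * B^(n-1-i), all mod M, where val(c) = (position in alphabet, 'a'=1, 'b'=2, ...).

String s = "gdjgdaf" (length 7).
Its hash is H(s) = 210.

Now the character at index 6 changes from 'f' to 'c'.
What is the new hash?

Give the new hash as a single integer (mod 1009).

Answer: 207

Derivation:
val('f') = 6, val('c') = 3
Position k = 6, exponent = n-1-k = 0
B^0 mod M = 7^0 mod 1009 = 1
Delta = (3 - 6) * 1 mod 1009 = 1006
New hash = (210 + 1006) mod 1009 = 207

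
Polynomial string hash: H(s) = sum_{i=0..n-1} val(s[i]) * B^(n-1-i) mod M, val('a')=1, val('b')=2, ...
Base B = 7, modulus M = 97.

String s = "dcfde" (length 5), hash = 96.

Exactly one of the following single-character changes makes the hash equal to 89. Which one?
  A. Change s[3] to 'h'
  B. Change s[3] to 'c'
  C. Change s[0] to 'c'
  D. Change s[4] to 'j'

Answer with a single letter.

Answer: B

Derivation:
Option A: s[3]='d'->'h', delta=(8-4)*7^1 mod 97 = 28, hash=96+28 mod 97 = 27
Option B: s[3]='d'->'c', delta=(3-4)*7^1 mod 97 = 90, hash=96+90 mod 97 = 89 <-- target
Option C: s[0]='d'->'c', delta=(3-4)*7^4 mod 97 = 24, hash=96+24 mod 97 = 23
Option D: s[4]='e'->'j', delta=(10-5)*7^0 mod 97 = 5, hash=96+5 mod 97 = 4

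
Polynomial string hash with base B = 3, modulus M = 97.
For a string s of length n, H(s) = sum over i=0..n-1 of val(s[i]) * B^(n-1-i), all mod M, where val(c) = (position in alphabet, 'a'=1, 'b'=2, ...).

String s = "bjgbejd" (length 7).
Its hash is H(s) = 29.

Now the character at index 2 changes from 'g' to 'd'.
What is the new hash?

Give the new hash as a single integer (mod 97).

val('g') = 7, val('d') = 4
Position k = 2, exponent = n-1-k = 4
B^4 mod M = 3^4 mod 97 = 81
Delta = (4 - 7) * 81 mod 97 = 48
New hash = (29 + 48) mod 97 = 77

Answer: 77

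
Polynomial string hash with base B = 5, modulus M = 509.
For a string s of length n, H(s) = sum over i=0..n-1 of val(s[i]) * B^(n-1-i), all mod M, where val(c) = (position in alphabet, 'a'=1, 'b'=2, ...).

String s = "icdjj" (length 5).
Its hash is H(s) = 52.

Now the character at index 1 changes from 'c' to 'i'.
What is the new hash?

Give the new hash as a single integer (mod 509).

val('c') = 3, val('i') = 9
Position k = 1, exponent = n-1-k = 3
B^3 mod M = 5^3 mod 509 = 125
Delta = (9 - 3) * 125 mod 509 = 241
New hash = (52 + 241) mod 509 = 293

Answer: 293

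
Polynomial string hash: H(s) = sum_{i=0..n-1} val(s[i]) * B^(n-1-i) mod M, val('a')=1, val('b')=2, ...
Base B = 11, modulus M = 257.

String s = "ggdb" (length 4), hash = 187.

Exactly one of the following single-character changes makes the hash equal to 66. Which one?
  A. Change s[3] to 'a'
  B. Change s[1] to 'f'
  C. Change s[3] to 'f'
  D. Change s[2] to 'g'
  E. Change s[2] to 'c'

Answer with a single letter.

Option A: s[3]='b'->'a', delta=(1-2)*11^0 mod 257 = 256, hash=187+256 mod 257 = 186
Option B: s[1]='g'->'f', delta=(6-7)*11^2 mod 257 = 136, hash=187+136 mod 257 = 66 <-- target
Option C: s[3]='b'->'f', delta=(6-2)*11^0 mod 257 = 4, hash=187+4 mod 257 = 191
Option D: s[2]='d'->'g', delta=(7-4)*11^1 mod 257 = 33, hash=187+33 mod 257 = 220
Option E: s[2]='d'->'c', delta=(3-4)*11^1 mod 257 = 246, hash=187+246 mod 257 = 176

Answer: B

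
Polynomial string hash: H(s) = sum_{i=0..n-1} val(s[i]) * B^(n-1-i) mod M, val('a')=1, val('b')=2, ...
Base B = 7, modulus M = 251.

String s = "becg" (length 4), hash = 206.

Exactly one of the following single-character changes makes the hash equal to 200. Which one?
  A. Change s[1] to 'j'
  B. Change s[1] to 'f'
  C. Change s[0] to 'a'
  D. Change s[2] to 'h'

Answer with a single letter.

Answer: A

Derivation:
Option A: s[1]='e'->'j', delta=(10-5)*7^2 mod 251 = 245, hash=206+245 mod 251 = 200 <-- target
Option B: s[1]='e'->'f', delta=(6-5)*7^2 mod 251 = 49, hash=206+49 mod 251 = 4
Option C: s[0]='b'->'a', delta=(1-2)*7^3 mod 251 = 159, hash=206+159 mod 251 = 114
Option D: s[2]='c'->'h', delta=(8-3)*7^1 mod 251 = 35, hash=206+35 mod 251 = 241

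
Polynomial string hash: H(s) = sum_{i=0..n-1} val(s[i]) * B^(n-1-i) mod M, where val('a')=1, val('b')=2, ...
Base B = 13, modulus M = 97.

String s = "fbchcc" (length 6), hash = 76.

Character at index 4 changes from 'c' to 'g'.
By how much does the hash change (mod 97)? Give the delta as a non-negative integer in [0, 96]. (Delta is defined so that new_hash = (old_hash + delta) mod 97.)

Delta formula: (val(new) - val(old)) * B^(n-1-k) mod M
  val('g') - val('c') = 7 - 3 = 4
  B^(n-1-k) = 13^1 mod 97 = 13
  Delta = 4 * 13 mod 97 = 52

Answer: 52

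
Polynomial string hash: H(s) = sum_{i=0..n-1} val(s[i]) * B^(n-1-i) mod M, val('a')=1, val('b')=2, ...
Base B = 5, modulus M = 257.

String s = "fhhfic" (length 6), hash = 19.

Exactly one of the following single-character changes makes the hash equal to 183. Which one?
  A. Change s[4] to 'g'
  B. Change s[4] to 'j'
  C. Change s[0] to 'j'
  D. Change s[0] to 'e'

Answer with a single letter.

Answer: C

Derivation:
Option A: s[4]='i'->'g', delta=(7-9)*5^1 mod 257 = 247, hash=19+247 mod 257 = 9
Option B: s[4]='i'->'j', delta=(10-9)*5^1 mod 257 = 5, hash=19+5 mod 257 = 24
Option C: s[0]='f'->'j', delta=(10-6)*5^5 mod 257 = 164, hash=19+164 mod 257 = 183 <-- target
Option D: s[0]='f'->'e', delta=(5-6)*5^5 mod 257 = 216, hash=19+216 mod 257 = 235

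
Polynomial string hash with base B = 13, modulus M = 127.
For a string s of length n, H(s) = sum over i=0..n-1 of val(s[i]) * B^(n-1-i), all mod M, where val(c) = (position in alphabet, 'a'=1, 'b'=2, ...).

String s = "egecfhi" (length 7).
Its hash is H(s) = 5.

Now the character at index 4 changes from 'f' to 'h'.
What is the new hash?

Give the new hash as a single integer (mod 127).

val('f') = 6, val('h') = 8
Position k = 4, exponent = n-1-k = 2
B^2 mod M = 13^2 mod 127 = 42
Delta = (8 - 6) * 42 mod 127 = 84
New hash = (5 + 84) mod 127 = 89

Answer: 89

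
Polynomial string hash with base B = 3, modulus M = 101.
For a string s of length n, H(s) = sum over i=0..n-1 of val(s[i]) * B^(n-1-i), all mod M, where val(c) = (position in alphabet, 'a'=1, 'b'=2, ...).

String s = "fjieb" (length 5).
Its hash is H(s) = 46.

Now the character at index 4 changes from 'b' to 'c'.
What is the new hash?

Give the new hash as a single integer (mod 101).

val('b') = 2, val('c') = 3
Position k = 4, exponent = n-1-k = 0
B^0 mod M = 3^0 mod 101 = 1
Delta = (3 - 2) * 1 mod 101 = 1
New hash = (46 + 1) mod 101 = 47

Answer: 47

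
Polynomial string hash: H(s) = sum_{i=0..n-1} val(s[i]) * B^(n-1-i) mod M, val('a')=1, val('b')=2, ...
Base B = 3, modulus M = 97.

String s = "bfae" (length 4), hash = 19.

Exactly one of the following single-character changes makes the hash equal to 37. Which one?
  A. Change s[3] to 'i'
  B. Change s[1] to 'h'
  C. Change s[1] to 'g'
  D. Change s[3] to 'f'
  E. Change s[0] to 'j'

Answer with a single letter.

Answer: B

Derivation:
Option A: s[3]='e'->'i', delta=(9-5)*3^0 mod 97 = 4, hash=19+4 mod 97 = 23
Option B: s[1]='f'->'h', delta=(8-6)*3^2 mod 97 = 18, hash=19+18 mod 97 = 37 <-- target
Option C: s[1]='f'->'g', delta=(7-6)*3^2 mod 97 = 9, hash=19+9 mod 97 = 28
Option D: s[3]='e'->'f', delta=(6-5)*3^0 mod 97 = 1, hash=19+1 mod 97 = 20
Option E: s[0]='b'->'j', delta=(10-2)*3^3 mod 97 = 22, hash=19+22 mod 97 = 41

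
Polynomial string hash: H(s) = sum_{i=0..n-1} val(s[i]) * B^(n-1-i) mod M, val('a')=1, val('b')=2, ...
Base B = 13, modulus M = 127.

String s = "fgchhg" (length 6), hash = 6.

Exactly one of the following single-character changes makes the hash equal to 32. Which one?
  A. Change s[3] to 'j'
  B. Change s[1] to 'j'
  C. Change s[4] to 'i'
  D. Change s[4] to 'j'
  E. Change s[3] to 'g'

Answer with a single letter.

Answer: D

Derivation:
Option A: s[3]='h'->'j', delta=(10-8)*13^2 mod 127 = 84, hash=6+84 mod 127 = 90
Option B: s[1]='g'->'j', delta=(10-7)*13^4 mod 127 = 85, hash=6+85 mod 127 = 91
Option C: s[4]='h'->'i', delta=(9-8)*13^1 mod 127 = 13, hash=6+13 mod 127 = 19
Option D: s[4]='h'->'j', delta=(10-8)*13^1 mod 127 = 26, hash=6+26 mod 127 = 32 <-- target
Option E: s[3]='h'->'g', delta=(7-8)*13^2 mod 127 = 85, hash=6+85 mod 127 = 91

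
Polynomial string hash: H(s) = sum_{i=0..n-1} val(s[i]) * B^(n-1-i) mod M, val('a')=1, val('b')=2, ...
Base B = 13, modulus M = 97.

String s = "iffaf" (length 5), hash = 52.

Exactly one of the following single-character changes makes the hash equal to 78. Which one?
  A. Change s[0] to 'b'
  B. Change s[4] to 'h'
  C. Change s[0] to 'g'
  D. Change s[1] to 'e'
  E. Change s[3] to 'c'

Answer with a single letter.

Answer: E

Derivation:
Option A: s[0]='i'->'b', delta=(2-9)*13^4 mod 97 = 87, hash=52+87 mod 97 = 42
Option B: s[4]='f'->'h', delta=(8-6)*13^0 mod 97 = 2, hash=52+2 mod 97 = 54
Option C: s[0]='i'->'g', delta=(7-9)*13^4 mod 97 = 11, hash=52+11 mod 97 = 63
Option D: s[1]='f'->'e', delta=(5-6)*13^3 mod 97 = 34, hash=52+34 mod 97 = 86
Option E: s[3]='a'->'c', delta=(3-1)*13^1 mod 97 = 26, hash=52+26 mod 97 = 78 <-- target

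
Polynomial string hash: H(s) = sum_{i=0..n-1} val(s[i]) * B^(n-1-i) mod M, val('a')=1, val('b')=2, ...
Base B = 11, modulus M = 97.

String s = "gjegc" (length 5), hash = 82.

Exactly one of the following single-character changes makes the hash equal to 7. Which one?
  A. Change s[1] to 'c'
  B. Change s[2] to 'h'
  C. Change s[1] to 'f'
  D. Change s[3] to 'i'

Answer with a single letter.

Answer: D

Derivation:
Option A: s[1]='j'->'c', delta=(3-10)*11^3 mod 97 = 92, hash=82+92 mod 97 = 77
Option B: s[2]='e'->'h', delta=(8-5)*11^2 mod 97 = 72, hash=82+72 mod 97 = 57
Option C: s[1]='j'->'f', delta=(6-10)*11^3 mod 97 = 11, hash=82+11 mod 97 = 93
Option D: s[3]='g'->'i', delta=(9-7)*11^1 mod 97 = 22, hash=82+22 mod 97 = 7 <-- target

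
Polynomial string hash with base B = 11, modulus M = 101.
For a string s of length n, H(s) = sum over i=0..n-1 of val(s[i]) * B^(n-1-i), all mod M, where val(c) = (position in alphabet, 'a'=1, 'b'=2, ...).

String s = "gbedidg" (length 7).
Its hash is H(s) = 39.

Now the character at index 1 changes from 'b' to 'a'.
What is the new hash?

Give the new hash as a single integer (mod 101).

val('b') = 2, val('a') = 1
Position k = 1, exponent = n-1-k = 5
B^5 mod M = 11^5 mod 101 = 57
Delta = (1 - 2) * 57 mod 101 = 44
New hash = (39 + 44) mod 101 = 83

Answer: 83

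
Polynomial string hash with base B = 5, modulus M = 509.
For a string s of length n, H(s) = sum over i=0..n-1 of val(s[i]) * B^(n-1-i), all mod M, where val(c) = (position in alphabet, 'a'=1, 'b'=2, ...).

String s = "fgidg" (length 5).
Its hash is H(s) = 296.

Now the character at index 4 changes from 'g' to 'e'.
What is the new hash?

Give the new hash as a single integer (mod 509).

Answer: 294

Derivation:
val('g') = 7, val('e') = 5
Position k = 4, exponent = n-1-k = 0
B^0 mod M = 5^0 mod 509 = 1
Delta = (5 - 7) * 1 mod 509 = 507
New hash = (296 + 507) mod 509 = 294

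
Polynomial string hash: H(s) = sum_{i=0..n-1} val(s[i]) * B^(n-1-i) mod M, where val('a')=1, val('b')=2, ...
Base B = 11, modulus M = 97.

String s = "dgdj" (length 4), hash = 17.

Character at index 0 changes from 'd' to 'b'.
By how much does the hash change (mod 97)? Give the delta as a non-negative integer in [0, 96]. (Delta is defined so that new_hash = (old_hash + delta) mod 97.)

Delta formula: (val(new) - val(old)) * B^(n-1-k) mod M
  val('b') - val('d') = 2 - 4 = -2
  B^(n-1-k) = 11^3 mod 97 = 70
  Delta = -2 * 70 mod 97 = 54

Answer: 54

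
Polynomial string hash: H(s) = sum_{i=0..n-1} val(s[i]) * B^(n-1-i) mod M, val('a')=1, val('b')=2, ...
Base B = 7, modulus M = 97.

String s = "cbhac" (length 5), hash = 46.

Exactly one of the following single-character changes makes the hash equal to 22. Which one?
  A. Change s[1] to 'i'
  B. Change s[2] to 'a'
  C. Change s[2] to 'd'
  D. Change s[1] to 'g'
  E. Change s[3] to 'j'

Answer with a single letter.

Answer: A

Derivation:
Option A: s[1]='b'->'i', delta=(9-2)*7^3 mod 97 = 73, hash=46+73 mod 97 = 22 <-- target
Option B: s[2]='h'->'a', delta=(1-8)*7^2 mod 97 = 45, hash=46+45 mod 97 = 91
Option C: s[2]='h'->'d', delta=(4-8)*7^2 mod 97 = 95, hash=46+95 mod 97 = 44
Option D: s[1]='b'->'g', delta=(7-2)*7^3 mod 97 = 66, hash=46+66 mod 97 = 15
Option E: s[3]='a'->'j', delta=(10-1)*7^1 mod 97 = 63, hash=46+63 mod 97 = 12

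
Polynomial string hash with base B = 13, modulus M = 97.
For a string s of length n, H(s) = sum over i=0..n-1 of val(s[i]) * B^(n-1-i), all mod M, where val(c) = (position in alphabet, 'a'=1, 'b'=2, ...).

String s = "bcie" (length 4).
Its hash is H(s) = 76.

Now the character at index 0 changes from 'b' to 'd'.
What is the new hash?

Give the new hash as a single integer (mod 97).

Answer: 8

Derivation:
val('b') = 2, val('d') = 4
Position k = 0, exponent = n-1-k = 3
B^3 mod M = 13^3 mod 97 = 63
Delta = (4 - 2) * 63 mod 97 = 29
New hash = (76 + 29) mod 97 = 8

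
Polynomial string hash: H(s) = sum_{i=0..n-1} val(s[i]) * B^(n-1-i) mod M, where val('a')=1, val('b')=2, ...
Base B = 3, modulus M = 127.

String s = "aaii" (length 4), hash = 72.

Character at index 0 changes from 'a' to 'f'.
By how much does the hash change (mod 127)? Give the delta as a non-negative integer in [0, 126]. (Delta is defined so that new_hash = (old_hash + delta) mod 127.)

Delta formula: (val(new) - val(old)) * B^(n-1-k) mod M
  val('f') - val('a') = 6 - 1 = 5
  B^(n-1-k) = 3^3 mod 127 = 27
  Delta = 5 * 27 mod 127 = 8

Answer: 8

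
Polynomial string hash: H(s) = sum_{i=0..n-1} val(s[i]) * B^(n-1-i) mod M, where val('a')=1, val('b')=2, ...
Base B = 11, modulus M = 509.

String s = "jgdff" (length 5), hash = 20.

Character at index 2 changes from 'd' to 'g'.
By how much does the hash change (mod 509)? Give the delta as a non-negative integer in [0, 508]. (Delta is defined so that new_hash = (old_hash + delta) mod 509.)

Delta formula: (val(new) - val(old)) * B^(n-1-k) mod M
  val('g') - val('d') = 7 - 4 = 3
  B^(n-1-k) = 11^2 mod 509 = 121
  Delta = 3 * 121 mod 509 = 363

Answer: 363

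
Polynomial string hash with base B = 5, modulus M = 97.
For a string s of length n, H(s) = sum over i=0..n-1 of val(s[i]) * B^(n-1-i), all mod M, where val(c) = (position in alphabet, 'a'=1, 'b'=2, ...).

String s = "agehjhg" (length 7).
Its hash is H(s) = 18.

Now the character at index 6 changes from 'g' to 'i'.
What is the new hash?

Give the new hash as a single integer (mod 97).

val('g') = 7, val('i') = 9
Position k = 6, exponent = n-1-k = 0
B^0 mod M = 5^0 mod 97 = 1
Delta = (9 - 7) * 1 mod 97 = 2
New hash = (18 + 2) mod 97 = 20

Answer: 20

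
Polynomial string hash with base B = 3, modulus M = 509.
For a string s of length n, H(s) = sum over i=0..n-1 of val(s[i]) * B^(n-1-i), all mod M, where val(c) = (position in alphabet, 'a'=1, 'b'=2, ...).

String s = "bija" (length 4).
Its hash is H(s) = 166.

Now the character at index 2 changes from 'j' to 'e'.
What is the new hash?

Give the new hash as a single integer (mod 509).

Answer: 151

Derivation:
val('j') = 10, val('e') = 5
Position k = 2, exponent = n-1-k = 1
B^1 mod M = 3^1 mod 509 = 3
Delta = (5 - 10) * 3 mod 509 = 494
New hash = (166 + 494) mod 509 = 151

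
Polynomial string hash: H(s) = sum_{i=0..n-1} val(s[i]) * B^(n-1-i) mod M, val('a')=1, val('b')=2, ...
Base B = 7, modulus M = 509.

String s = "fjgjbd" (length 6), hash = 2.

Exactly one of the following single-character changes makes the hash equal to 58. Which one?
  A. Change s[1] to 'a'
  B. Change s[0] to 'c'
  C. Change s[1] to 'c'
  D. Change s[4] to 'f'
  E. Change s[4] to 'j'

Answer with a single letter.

Answer: E

Derivation:
Option A: s[1]='j'->'a', delta=(1-10)*7^4 mod 509 = 278, hash=2+278 mod 509 = 280
Option B: s[0]='f'->'c', delta=(3-6)*7^5 mod 509 = 479, hash=2+479 mod 509 = 481
Option C: s[1]='j'->'c', delta=(3-10)*7^4 mod 509 = 499, hash=2+499 mod 509 = 501
Option D: s[4]='b'->'f', delta=(6-2)*7^1 mod 509 = 28, hash=2+28 mod 509 = 30
Option E: s[4]='b'->'j', delta=(10-2)*7^1 mod 509 = 56, hash=2+56 mod 509 = 58 <-- target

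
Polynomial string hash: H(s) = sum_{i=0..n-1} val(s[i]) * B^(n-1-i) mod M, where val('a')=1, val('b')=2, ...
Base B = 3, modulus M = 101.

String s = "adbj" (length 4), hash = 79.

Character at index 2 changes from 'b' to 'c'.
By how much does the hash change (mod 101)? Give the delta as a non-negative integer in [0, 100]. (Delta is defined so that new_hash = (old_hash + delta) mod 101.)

Delta formula: (val(new) - val(old)) * B^(n-1-k) mod M
  val('c') - val('b') = 3 - 2 = 1
  B^(n-1-k) = 3^1 mod 101 = 3
  Delta = 1 * 3 mod 101 = 3

Answer: 3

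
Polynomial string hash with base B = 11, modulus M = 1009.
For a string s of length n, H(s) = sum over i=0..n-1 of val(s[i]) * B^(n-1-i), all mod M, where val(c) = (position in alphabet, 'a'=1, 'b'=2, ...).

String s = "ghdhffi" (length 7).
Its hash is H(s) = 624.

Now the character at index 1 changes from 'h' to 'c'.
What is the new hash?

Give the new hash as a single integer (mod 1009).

val('h') = 8, val('c') = 3
Position k = 1, exponent = n-1-k = 5
B^5 mod M = 11^5 mod 1009 = 620
Delta = (3 - 8) * 620 mod 1009 = 936
New hash = (624 + 936) mod 1009 = 551

Answer: 551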